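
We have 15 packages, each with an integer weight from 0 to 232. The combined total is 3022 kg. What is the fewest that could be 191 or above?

If only k of them are at least 191, the other 15 − k are at most 190, so the total is at most k·232 + (15 − k)·190.
This must reach 3022, so k·232 + (15 − k)·190 ≥ 3022, giving k ≥ 5.
Exactly 5 works: 5 values at 232 and 10 at 190 total 3060; lower one of the high values by 38 (still ≥ 191) to hit 3022.

5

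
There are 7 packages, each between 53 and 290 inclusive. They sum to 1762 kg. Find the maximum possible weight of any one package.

290

Maximizing one value means minimizing the remaining 6.
The other 6 contribute at least 6 × 53 = 318, leaving at most 1762 − 318 = 1444.
But each package is capped at 290, so the maximum is 290.
Achievable: one at 290 and the other 6 totalling 1472, which fits since 6 × 53 ≤ 1472 ≤ 6 × 290.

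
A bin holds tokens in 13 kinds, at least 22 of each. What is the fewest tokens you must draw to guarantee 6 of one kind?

In the worst case you draw 5 of each of the 13 kinds: 13 × 5 = 65.
One more forces 6 of some kind, so 65 + 1 = 66.

66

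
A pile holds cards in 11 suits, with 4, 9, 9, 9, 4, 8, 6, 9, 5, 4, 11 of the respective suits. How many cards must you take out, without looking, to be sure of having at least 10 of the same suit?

In the worst case you take as many as possible of each suit without reaching 10: 4 + 9 + 9 + 9 + 4 + 8 + 6 + 9 + 5 + 4 + 9 = 76.
The next one must give 10 of some suit, so 76 + 1 = 77.

77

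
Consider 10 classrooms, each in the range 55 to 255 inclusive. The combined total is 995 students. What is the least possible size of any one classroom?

55

To make one classroom as small as possible, make the other 9 as large as possible.
The other 9 can take up 9 × 255 = 2295 ≥ 995 − 55, so one classroom can sit at its floor of 55.
Achievable: one at 55 and the other 9 totalling 940, which fits since 9 × 55 ≤ 940 ≤ 9 × 255.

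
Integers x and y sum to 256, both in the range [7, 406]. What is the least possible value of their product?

1743

Since x + y is fixed, pushing one of them to its bound minimizes the product.
The extreme feasible split is x = 7, y = 249, giving xy = 1743.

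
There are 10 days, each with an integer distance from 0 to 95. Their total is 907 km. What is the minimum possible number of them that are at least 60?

9

Suppose at most 10 − j of them reach 60; then j values are ≤ 59 and the rest ≤ 95.
The total is then ≤ 59·j + 95·(10 − j) = 950 − 36j. For this to be ≥ 907 we need j ≤ 1, so at least 10 − 1 = 9 must reach 60.
Exactly 9 works: 9 values at 95 and 1 at 59 total 914; lower one of the high values by 7 (still ≥ 60) to hit 907.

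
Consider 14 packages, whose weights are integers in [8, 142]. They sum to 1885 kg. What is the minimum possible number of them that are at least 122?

10

Suppose at most 14 − j of them reach 122; then j values are ≤ 121 and the rest ≤ 142.
The total is then ≤ 121·j + 142·(14 − j) = 1988 − 21j. For this to be ≥ 1885 we need j ≤ 4, so at least 14 − 4 = 10 must reach 122.
Exactly 10 works: 10 values at 142 and 4 at 121 total 1904; lower one of the high values by 19 (still ≥ 122) to hit 1885.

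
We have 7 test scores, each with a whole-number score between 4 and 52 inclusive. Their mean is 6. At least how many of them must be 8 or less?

5

The total is 7 × 6 = 42.
Let j be the number exceeding 8. Then the total is ≥ 9·j + 4·(7 − j) = 28 + 5j.
So 5j ≤ 14 and j ≤ 2; hence at least 7 − 2 = 5 are ≤ 8.
Exactly 5 works: 5 values at 4 and 2 at 9 total 38; raise one of the low values by 4 (still ≤ 8) to hit 42.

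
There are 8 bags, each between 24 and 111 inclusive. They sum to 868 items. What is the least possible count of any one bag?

To make one bag as small as possible, make the other 7 as large as possible.
The other 7 contribute at most 7 × 111 = 777, leaving at least 868 − 777 = 91.
Since 91 ≥ 24, this is achievable: one at 91 and 7 at 111.

91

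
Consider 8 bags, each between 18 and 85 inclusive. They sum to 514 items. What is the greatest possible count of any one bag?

To make one bag as large as possible, make the other 7 as small as possible.
The other 7 contribute at least 7 × 18 = 126, leaving at most 514 − 126 = 388.
But each bag is capped at 85, so the maximum is 85.
Achievable: one at 85 and the other 7 totalling 429, which fits since 7 × 18 ≤ 429 ≤ 7 × 85.

85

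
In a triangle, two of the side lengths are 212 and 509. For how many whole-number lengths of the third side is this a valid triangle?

423

The triangle inequality gives |212 − 509| < c < 212 + 509, i.e. 297 < c < 721.
So c can be any integer from 298 to 720: 423 values.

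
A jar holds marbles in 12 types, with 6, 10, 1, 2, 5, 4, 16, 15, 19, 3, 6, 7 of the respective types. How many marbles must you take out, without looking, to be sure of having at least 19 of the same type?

94

In the worst case you take as many as possible of each type without reaching 19: 6 + 10 + 1 + 2 + 5 + 4 + 16 + 15 + 18 + 3 + 6 + 7 = 93.
The next one must give 19 of some type, so 93 + 1 = 94.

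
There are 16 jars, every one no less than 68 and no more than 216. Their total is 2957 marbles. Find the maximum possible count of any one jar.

Maximizing one value means minimizing the remaining 15.
The other 15 contribute at least 15 × 68 = 1020, leaving at most 2957 − 1020 = 1937.
But each jar is capped at 216, so the maximum is 216.
Achievable: one at 216 and the other 15 totalling 2741, which fits since 15 × 68 ≤ 2741 ≤ 15 × 216.

216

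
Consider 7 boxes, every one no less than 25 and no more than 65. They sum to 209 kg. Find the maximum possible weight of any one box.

To make one box as large as possible, make the other 6 as small as possible.
The other 6 contribute at least 6 × 25 = 150, leaving at most 209 − 150 = 59.
Since 59 ≤ 65, this is achievable: one at 59 and 6 at 25.

59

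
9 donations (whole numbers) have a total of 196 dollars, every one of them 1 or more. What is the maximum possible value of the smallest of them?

If every one of the 9 were at least 22, the total would be at least 9 × 22 = 198 > 196.
Taking 2 copies of 21 and 7 copies of 22 gives exactly 196, so 21 is attained.

21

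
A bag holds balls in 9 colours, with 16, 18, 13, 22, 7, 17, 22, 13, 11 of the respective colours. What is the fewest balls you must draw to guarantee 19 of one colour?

In the worst case you take as many as possible of each colour without reaching 19: 16 + 18 + 13 + 18 + 7 + 17 + 18 + 13 + 11 = 131.
The next one must give 19 of some colour, so 131 + 1 = 132.

132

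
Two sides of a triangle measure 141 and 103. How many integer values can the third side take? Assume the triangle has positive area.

The triangle inequality gives |141 − 103| < c < 141 + 103, i.e. 38 < c < 244.
So c can be any integer from 39 to 243: 205 values.

205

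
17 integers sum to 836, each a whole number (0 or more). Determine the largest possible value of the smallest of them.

49

The 17 values sum to 836, so their minimum is at most ⌊836/17⌋ = 49.
Equality holds with 14 values of 49 and 3 values of 50.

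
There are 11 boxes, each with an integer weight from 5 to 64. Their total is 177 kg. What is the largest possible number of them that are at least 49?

2

With k values at 49 or above and the rest at least 5, the sum is at least 55 + 44k.
Since the sum is 177, we need 44k ≤ 122, i.e. k ≤ 2.
k = 2 is achieved by 2 values at 49 and 9 at 5, total 143; add 34 to one value (staying below 49) to reach 177.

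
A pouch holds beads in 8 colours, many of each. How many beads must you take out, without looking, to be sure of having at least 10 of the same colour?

In the worst case you draw 9 of each of the 8 colours: 8 × 9 = 72.
One more forces 10 of some colour, so 72 + 1 = 73.

73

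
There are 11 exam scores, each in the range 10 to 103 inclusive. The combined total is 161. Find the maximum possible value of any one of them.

61

To make one score as large as possible, make the other 10 as small as possible.
The other 10 contribute at least 10 × 10 = 100, leaving at most 161 − 100 = 61.
Since 61 ≤ 103, this is achievable: one at 61 and 10 at 10.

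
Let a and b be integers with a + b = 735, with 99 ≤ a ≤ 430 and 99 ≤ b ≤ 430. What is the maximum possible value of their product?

For a fixed sum, the product ab is largest when a and b are as close as possible.
Taking a = 367 and b = 368 (both in [99, 430]) gives ab = 135056.

135056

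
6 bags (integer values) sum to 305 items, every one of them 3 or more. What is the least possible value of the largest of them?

Some value must be at least ⌈305/6⌉ = 51, since 6 × 50 = 300 < 305.
Taking 1 copy of 50 and 5 copies of 51 gives exactly 305, so 51 is attained.

51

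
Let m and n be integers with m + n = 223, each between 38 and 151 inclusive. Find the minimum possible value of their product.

10872

mn = m(223 − m) is concave in m, so over [72, 151] it is minimized at an endpoint.
At the endpoint m = 72, n = 223 − 72 = 151, so mn = 72 × 151 = 10872.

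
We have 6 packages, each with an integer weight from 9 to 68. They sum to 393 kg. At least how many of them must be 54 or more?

Suppose at most 6 − j of them reach 54; then j values are ≤ 53 and the rest ≤ 68.
The total is then ≤ 53·j + 68·(6 − j) = 408 − 15j. For this to be ≥ 393 we need j ≤ 1, so at least 6 − 1 = 5 must reach 54.
Exactly 5 works: 5 values at 68 and 1 at 53 total 393.

5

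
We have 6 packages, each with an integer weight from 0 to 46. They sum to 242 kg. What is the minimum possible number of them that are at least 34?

4

If only k of them are at least 34, the other 6 − k are at most 33, so the total is at most k·46 + (6 − k)·33.
This must reach 242, so k·46 + (6 − k)·33 ≥ 242, giving k ≥ 4.
Exactly 4 works: 4 values at 46 and 2 at 33 total 250; lower one of the high values by 8 (still ≥ 34) to hit 242.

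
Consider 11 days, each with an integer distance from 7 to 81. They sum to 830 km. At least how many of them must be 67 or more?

Each value short of 67 is at most 66, costing at least 81 − 66 = 15 against the maximum total of 891.
We can afford to lose at most 891 − 830 = 61, so at most ⌊61/15⌋ = 4 fall short, and at least 7 are ≥ 67.
Exactly 7 works: 7 values at 81 and 4 at 66 total 831; lower one of the high values by 1 (still ≥ 67) to hit 830.

7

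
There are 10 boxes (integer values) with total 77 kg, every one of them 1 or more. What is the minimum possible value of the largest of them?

If every one of the 10 were at most 7, the total would be at most 10 × 7 = 70 < 77.
Achievable: 7 of them at 8 and 3 at 7 total 77.

8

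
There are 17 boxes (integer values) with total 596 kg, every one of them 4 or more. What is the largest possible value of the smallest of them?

If every one of the 17 were at least 36, the total would be at least 17 × 36 = 612 > 596.
Taking 16 copies of 35 and 1 copy of 36 gives exactly 596, so 35 is attained.

35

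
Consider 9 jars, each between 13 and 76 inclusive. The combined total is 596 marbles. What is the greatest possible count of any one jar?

Maximizing one value means minimizing the remaining 8.
The other 8 contribute at least 8 × 13 = 104, leaving at most 596 − 104 = 492.
But each jar is capped at 76, so the maximum is 76.
Achievable: one at 76 and the other 8 totalling 520, which fits since 8 × 13 ≤ 520 ≤ 8 × 76.

76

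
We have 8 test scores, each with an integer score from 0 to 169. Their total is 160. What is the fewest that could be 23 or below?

Each value above 23 is at least 24, contributing at least 24 − 0 = 24 above the floor 0.
The sum exceeds the floor total 0 by 160, so at most ⌊160/24⌋ = 6 exceed 23, and at least 2 are ≤ 23.
Exactly 2 works: 2 values at 0 and 6 at 24 total 144; raise one of the low values by 16 (still ≤ 23) to hit 160.

2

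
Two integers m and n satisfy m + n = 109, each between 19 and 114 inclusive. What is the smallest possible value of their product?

For a fixed sum, mn is smallest when m and n are as far apart as possible.
At the endpoint m = 19, n = 109 − 19 = 90, so mn = 19 × 90 = 1710.

1710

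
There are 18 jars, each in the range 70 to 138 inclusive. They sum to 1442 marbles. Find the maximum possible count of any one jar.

138

Maximizing one value means minimizing the remaining 17.
The other 17 contribute at least 17 × 70 = 1190, leaving at most 1442 − 1190 = 252.
But each jar is capped at 138, so the maximum is 138.
Achievable: one at 138 and the other 17 totalling 1304, which fits since 17 × 70 ≤ 1304 ≤ 17 × 138.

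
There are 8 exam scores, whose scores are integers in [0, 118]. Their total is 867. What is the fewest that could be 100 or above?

Suppose at most 8 − j of them reach 100; then j values are ≤ 99 and the rest ≤ 118.
The total is then ≤ 99·j + 118·(8 − j) = 944 − 19j. For this to be ≥ 867 we need j ≤ 4, so at least 8 − 4 = 4 must reach 100.
Exactly 4 works: 4 values at 118 and 4 at 99 total 868; lower one of the high values by 1 (still ≥ 100) to hit 867.

4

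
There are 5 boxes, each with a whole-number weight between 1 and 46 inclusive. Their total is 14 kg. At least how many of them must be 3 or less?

Let j be the number exceeding 3. Then the total is ≥ 4·j + 1·(5 − j) = 5 + 3j.
So 3j ≤ 9 and j ≤ 3; hence at least 5 − 3 = 2 are ≤ 3.
Exactly 2 works: 2 values at 1 and 3 at 4 total 14.

2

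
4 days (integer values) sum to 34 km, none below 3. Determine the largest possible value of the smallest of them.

The 4 values sum to 34, so their minimum is at most ⌊34/4⌋ = 8.
Taking 2 copies of 8 and 2 copies of 9 gives exactly 34, so 8 is attained.

8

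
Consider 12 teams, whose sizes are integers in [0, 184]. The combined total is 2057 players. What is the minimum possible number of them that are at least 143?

Each value short of 143 is at most 142, costing at least 184 − 142 = 42 against the maximum total of 2208.
We can afford to lose at most 2208 − 2057 = 151, so at most ⌊151/42⌋ = 3 fall short, and at least 9 are ≥ 143.
Exactly 9 works: 9 values at 184 and 3 at 142 total 2082; lower one of the high values by 25 (still ≥ 143) to hit 2057.

9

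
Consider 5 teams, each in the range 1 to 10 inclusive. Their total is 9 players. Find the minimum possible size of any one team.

Minimizing one value means maximizing the remaining 4.
The other 4 can take up 4 × 10 = 40 ≥ 9 − 1, so one team can sit at its floor of 1.
Achievable: one at 1 and the other 4 totalling 8, which fits since 4 × 1 ≤ 8 ≤ 4 × 10.

1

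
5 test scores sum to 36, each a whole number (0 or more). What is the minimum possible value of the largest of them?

8

The 5 values sum to 36, so their maximum is at least ⌈36/5⌉ = 8.
Equality holds with 1 value of 8 and 4 values of 7.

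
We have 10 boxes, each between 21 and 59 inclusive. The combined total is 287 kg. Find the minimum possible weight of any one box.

21

To make one box as small as possible, make the other 9 as large as possible.
The other 9 can take up 9 × 59 = 531 ≥ 287 − 21, so one box can sit at its floor of 21.
Achievable: one at 21 and the other 9 totalling 266, which fits since 9 × 21 ≤ 266 ≤ 9 × 59.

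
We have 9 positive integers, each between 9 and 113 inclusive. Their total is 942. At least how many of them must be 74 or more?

8

Suppose at most 9 − j of them reach 74; then j values are ≤ 73 and the rest ≤ 113.
The total is then ≤ 73·j + 113·(9 − j) = 1017 − 40j. For this to be ≥ 942 we need j ≤ 1, so at least 9 − 1 = 8 must reach 74.
Exactly 8 works: 8 values at 113 and 1 at 73 total 977; lower one of the high values by 35 (still ≥ 74) to hit 942.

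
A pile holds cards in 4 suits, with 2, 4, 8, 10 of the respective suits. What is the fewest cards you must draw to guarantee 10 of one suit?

In the worst case you take as many as possible of each suit without reaching 10: 2 + 4 + 8 + 9 = 23.
The next one must give 10 of some suit, so 23 + 1 = 24.

24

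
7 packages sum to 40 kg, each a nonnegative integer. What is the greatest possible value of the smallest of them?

5

If every one of the 7 were at least 6, the total would be at least 7 × 6 = 42 > 40.
Taking 2 copies of 5 and 5 copies of 6 gives exactly 40, so 5 is attained.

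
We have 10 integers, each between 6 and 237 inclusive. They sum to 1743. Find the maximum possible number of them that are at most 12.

2

Suppose k of them are at most 12. Those contribute at most 12 each and the rest at most 237 each.
So the total is at most 12k + 237(10 − k) = 2370 − 225k. This must still be ≥ 1743, so k ≤ 2.
k = 2 is achieved by 2 values at 12 and 8 at 237, total 1920; lower one of the 237's by 177 (still > 12) to reach 1743.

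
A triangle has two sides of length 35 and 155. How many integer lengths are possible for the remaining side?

The triangle inequality gives |35 − 155| < c < 35 + 155, i.e. 120 < c < 190.
So c can be any integer from 121 to 189: 69 values.

69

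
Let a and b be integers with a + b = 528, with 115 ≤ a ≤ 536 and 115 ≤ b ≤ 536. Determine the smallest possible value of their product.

Since a + b is fixed, pushing one of them to its bound minimizes the product.
At the endpoint a = 115, b = 528 − 115 = 413, so ab = 115 × 413 = 47495.

47495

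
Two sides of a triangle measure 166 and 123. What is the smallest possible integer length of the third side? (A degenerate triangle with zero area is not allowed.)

44

The third side must exceed |166 − 123| = 43.
The smallest integer above 43 is 44.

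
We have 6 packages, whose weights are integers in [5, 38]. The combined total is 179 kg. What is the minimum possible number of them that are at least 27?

2

Suppose at most 6 − j of them reach 27; then j values are ≤ 26 and the rest ≤ 38.
The total is then ≤ 26·j + 38·(6 − j) = 228 − 12j. For this to be ≥ 179 we need j ≤ 4, so at least 6 − 4 = 2 must reach 27.
Exactly 2 works: 2 values at 38 and 4 at 26 total 180; lower one of the high values by 1 (still ≥ 27) to hit 179.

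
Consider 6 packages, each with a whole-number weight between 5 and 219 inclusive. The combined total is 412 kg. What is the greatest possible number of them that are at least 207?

1

If k of the values are ≥ 207, the total is ≥ 207k + 5(6 − k).
Setting 207k + 5(6 − k) ≤ 412 gives 202k ≤ 382, so k ≤ 1.
k = 1 is achieved by 1 value at 207 and 5 at 5, total 232; add 180 to one value (staying below 207) to reach 412.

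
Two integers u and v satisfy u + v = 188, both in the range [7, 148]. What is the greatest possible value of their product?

8836

For a fixed sum, the product uv is largest when u and v are as close as possible.
Taking u = 94 and v = 94 (both in [7, 148]) gives uv = 8836.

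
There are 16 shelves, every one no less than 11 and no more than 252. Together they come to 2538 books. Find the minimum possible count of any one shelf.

11

To make one shelf as small as possible, make the other 15 as large as possible.
The other 15 can take up 15 × 252 = 3780 ≥ 2538 − 11, so one shelf can sit at its floor of 11.
Achievable: one at 11 and the other 15 totalling 2527, which fits since 15 × 11 ≤ 2527 ≤ 15 × 252.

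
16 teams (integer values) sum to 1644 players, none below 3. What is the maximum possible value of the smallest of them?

102

If every one of the 16 were at least 103, the total would be at least 16 × 103 = 1648 > 1644.
Achievable: 4 of them at 102 and 12 at 103 total 1644.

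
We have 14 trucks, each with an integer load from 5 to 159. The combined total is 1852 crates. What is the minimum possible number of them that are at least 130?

2

Suppose at most 14 − j of them reach 130; then j values are ≤ 129 and the rest ≤ 159.
The total is then ≤ 129·j + 159·(14 − j) = 2226 − 30j. For this to be ≥ 1852 we need j ≤ 12, so at least 14 − 12 = 2 must reach 130.
Exactly 2 works: 2 values at 159 and 12 at 129 total 1866; lower one of the high values by 14 (still ≥ 130) to hit 1852.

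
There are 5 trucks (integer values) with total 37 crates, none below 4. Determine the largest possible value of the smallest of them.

7

The average is 37/5 < 8, so some value is ≤ 7.
Achievable: 3 of them at 7 and 2 at 8 total 37.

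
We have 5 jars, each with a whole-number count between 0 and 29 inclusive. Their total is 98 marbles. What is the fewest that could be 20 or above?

1

If only k of them are at least 20, the other 5 − k are at most 19, so the total is at most k·29 + (5 − k)·19.
This must reach 98, so k·29 + (5 − k)·19 ≥ 98, giving k ≥ 1.
Exactly 1 works: 1 value at 29 and 4 at 19 total 105; lower one of the high values by 7 (still ≥ 20) to hit 98.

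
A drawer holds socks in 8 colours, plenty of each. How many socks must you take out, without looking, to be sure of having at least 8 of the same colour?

57

In the worst case you draw 7 of each of the 8 colours: 8 × 7 = 56.
One more forces 8 of some colour, so 56 + 1 = 57.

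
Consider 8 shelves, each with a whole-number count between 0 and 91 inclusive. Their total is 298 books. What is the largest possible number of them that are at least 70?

4

With k values at 70 or above and the rest at least 0, the sum is at least 0 + 70k.
Since the sum is 298, we need 70k ≤ 298, i.e. k ≤ 4.
k = 4 is achieved by 4 values at 70 and 4 at 0, total 280; add 18 to one value (staying below 70) to reach 298.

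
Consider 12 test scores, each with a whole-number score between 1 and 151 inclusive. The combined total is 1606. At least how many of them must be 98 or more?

Each value short of 98 is at most 97, costing at least 151 − 97 = 54 against the maximum total of 1812.
We can afford to lose at most 1812 − 1606 = 206, so at most ⌊206/54⌋ = 3 fall short, and at least 9 are ≥ 98.
Exactly 9 works: 9 values at 151 and 3 at 97 total 1650; lower one of the high values by 44 (still ≥ 98) to hit 1606.

9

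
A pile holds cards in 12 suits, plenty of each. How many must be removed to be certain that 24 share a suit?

277

In the worst case you draw 23 of each of the 12 suits: 12 × 23 = 276.
One more forces 24 of some suit, so 276 + 1 = 277.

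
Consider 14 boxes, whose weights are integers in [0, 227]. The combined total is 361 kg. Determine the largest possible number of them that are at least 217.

1

Suppose k of them are at least 217. Those contribute at least 217 each and the other 14 − k at least 0 each.
So the total is at least 217k + 0(14 − k) = 0 + 217k. This must be ≤ 361, giving k ≤ 1.
k = 1 is achieved by 1 value at 217 and 13 at 0, total 217; add 144 to one value (staying below 217) to reach 361.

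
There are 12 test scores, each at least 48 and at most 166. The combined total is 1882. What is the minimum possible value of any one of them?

56

Minimizing one value means maximizing the remaining 11.
The other 11 contribute at most 11 × 166 = 1826, leaving at least 1882 − 1826 = 56.
Since 56 ≥ 48, this is achievable: one at 56 and 11 at 166.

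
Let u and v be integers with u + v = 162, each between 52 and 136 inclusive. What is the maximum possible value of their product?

6561

uv = u(162 − u) is maximized when u is as near 162/2 as the bounds allow.
Taking u = 81 and v = 81 (both in [52, 136]) gives uv = 6561.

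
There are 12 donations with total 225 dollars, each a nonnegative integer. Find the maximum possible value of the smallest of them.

18

If every one of the 12 were at least 19, the total would be at least 12 × 19 = 228 > 225.
Taking 3 copies of 18 and 9 copies of 19 gives exactly 225, so 18 is attained.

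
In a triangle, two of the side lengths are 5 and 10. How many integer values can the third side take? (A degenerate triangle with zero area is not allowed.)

9

The triangle inequality gives |5 − 10| < c < 5 + 10, i.e. 5 < c < 15.
So c can be any integer from 6 to 14: 9 values.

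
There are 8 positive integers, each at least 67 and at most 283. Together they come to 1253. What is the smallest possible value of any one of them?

67

To make one integer as small as possible, make the other 7 as large as possible.
The other 7 can take up 7 × 283 = 1981 ≥ 1253 − 67, so one integer can sit at its floor of 67.
Achievable: one at 67 and the other 7 totalling 1186, which fits since 7 × 67 ≤ 1186 ≤ 7 × 283.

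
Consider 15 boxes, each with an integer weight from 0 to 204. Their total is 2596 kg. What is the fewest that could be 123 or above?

10

If only k of them are at least 123, the other 15 − k are at most 122, so the total is at most k·204 + (15 − k)·122.
This must reach 2596, so k·204 + (15 − k)·122 ≥ 2596, giving k ≥ 10.
Exactly 10 works: 10 values at 204 and 5 at 122 total 2650; lower one of the high values by 54 (still ≥ 123) to hit 2596.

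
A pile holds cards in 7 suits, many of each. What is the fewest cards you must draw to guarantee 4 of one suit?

You could draw 3 of every suit without reaching 4 of any — 21 in all.
One more forces 4 of some suit, so 21 + 1 = 22.

22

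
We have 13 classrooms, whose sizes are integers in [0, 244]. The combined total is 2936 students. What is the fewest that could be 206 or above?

7

Each value short of 206 is at most 205, costing at least 244 − 205 = 39 against the maximum total of 3172.
We can afford to lose at most 3172 − 2936 = 236, so at most ⌊236/39⌋ = 6 fall short, and at least 7 are ≥ 206.
Exactly 7 works: 7 values at 244 and 6 at 205 total 2938; lower one of the high values by 2 (still ≥ 206) to hit 2936.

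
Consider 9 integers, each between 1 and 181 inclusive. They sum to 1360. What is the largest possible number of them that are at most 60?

Suppose k of them are at most 60. Those contribute at most 60 each and the rest at most 181 each.
So the total is at most 60k + 181(9 − k) = 1629 − 121k. This must still be ≥ 1360, so k ≤ 2.
k = 2 is achieved by 2 values at 60 and 7 at 181, total 1387; lower one of the 181's by 27 (still > 60) to reach 1360.

2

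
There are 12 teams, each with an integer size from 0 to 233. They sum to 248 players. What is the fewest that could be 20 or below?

Each value above 20 is at least 21, contributing at least 21 − 0 = 21 above the floor 0.
The sum exceeds the floor total 0 by 248, so at most ⌊248/21⌋ = 11 exceed 20, and at least 1 are ≤ 20.
Exactly 1 works: 1 value at 0 and 11 at 21 total 231; raise one of the low values by 17 (still ≤ 20) to hit 248.

1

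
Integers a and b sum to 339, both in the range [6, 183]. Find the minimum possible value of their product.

28548

ab = a(339 − a) is concave in a, so over [156, 183] it is minimized at an endpoint.
At the endpoint a = 156, b = 339 − 156 = 183, so ab = 156 × 183 = 28548.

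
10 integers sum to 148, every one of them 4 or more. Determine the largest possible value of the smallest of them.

14

The 10 values sum to 148, so their minimum is at most ⌊148/10⌋ = 14.
Achievable: 2 of them at 14 and 8 at 15 total 148.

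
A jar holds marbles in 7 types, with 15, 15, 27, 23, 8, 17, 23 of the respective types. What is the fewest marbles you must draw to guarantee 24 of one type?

125

In the worst case you take as many as possible of each type without reaching 24: 15 + 15 + 23 + 23 + 8 + 17 + 23 = 124.
The next one must give 24 of some type, so 124 + 1 = 125.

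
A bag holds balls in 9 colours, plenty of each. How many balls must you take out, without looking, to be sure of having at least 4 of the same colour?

You could draw 3 of every colour without reaching 4 of any — 27 in all.
One more forces 4 of some colour, so 27 + 1 = 28.

28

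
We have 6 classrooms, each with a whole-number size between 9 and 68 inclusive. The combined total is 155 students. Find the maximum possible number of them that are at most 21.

5

Each value at 21 or below falls at least 68 − 21 = 47 short of the ceiling 68.
The ceiling total is 6 × 68 = 408, and we need 155, so at most ⌊(408 − 155)/47⌋ = 5 can be that low.
k = 5 is achieved by 5 values at 21 and 1 at 68, total 173; lower one of the 68's by 18 (still > 21) to reach 155.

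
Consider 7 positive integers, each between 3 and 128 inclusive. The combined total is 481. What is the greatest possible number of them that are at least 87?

Suppose k of them are at least 87. Those contribute at least 87 each and the other 7 − k at least 3 each.
So the total is at least 87k + 3(7 − k) = 21 + 84k. This must be ≤ 481, giving k ≤ 5.
k = 5 is achieved by 5 values at 87 and 2 at 3, total 441; add 40 to one value (staying below 87) to reach 481.

5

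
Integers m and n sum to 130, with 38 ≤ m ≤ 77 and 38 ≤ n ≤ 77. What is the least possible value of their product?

4081

For a fixed sum, mn is smallest when m and n are as far apart as possible.
At the endpoint m = 53, n = 130 − 53 = 77, so mn = 53 × 77 = 4081.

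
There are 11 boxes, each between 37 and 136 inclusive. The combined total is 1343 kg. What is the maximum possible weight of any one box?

Maximizing one value means minimizing the remaining 10.
The other 10 contribute at least 10 × 37 = 370, leaving at most 1343 − 370 = 973.
But each box is capped at 136, so the maximum is 136.
Achievable: one at 136 and the other 10 totalling 1207, which fits since 10 × 37 ≤ 1207 ≤ 10 × 136.

136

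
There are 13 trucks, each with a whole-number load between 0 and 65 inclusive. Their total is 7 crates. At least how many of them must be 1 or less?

10

Each value above 1 is at least 2, contributing at least 2 − 0 = 2 above the floor 0.
The sum exceeds the floor total 0 by 7, so at most ⌊7/2⌋ = 3 exceed 1, and at least 10 are ≤ 1.
Exactly 10 works: 10 values at 0 and 3 at 2 total 6; raise one of the low values by 1 (still ≤ 1) to hit 7.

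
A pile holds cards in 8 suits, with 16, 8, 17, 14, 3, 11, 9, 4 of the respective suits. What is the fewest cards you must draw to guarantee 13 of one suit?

72

In the worst case you take as many as possible of each suit without reaching 13: 12 + 8 + 12 + 12 + 3 + 11 + 9 + 4 = 71.
The next one must give 13 of some suit, so 71 + 1 = 72.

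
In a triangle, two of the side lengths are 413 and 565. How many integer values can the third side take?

The triangle inequality gives |413 − 565| < c < 413 + 565, i.e. 152 < c < 978.
So c can be any integer from 153 to 977: 825 values.

825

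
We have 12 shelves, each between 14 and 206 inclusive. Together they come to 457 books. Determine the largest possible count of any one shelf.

To make one shelf as large as possible, make the other 11 as small as possible.
The other 11 contribute at least 11 × 14 = 154, leaving at most 457 − 154 = 303.
But each shelf is capped at 206, so the maximum is 206.
Achievable: one at 206 and the other 11 totalling 251, which fits since 11 × 14 ≤ 251 ≤ 11 × 206.

206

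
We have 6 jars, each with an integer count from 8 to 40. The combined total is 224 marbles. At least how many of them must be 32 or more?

5

If only k of them are at least 32, the other 6 − k are at most 31, so the total is at most k·40 + (6 − k)·31.
This must reach 224, so k·40 + (6 − k)·31 ≥ 224, giving k ≥ 5.
Exactly 5 works: 5 values at 40 and 1 at 31 total 231; lower one of the high values by 7 (still ≥ 32) to hit 224.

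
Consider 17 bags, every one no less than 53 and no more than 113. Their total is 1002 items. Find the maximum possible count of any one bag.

Maximizing one value means minimizing the remaining 16.
The other 16 contribute at least 16 × 53 = 848, leaving at most 1002 − 848 = 154.
But each bag is capped at 113, so the maximum is 113.
Achievable: one at 113 and the other 16 totalling 889, which fits since 16 × 53 ≤ 889 ≤ 16 × 113.

113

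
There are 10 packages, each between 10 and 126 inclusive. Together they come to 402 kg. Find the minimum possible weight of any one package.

Minimizing one value means maximizing the remaining 9.
The other 9 can take up 9 × 126 = 1134 ≥ 402 − 10, so one package can sit at its floor of 10.
Achievable: one at 10 and the other 9 totalling 392, which fits since 9 × 10 ≤ 392 ≤ 9 × 126.

10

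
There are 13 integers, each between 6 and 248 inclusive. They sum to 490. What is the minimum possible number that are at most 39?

1

Let j be the number exceeding 39. Then the total is ≥ 40·j + 6·(13 − j) = 78 + 34j.
So 34j ≤ 412 and j ≤ 12; hence at least 13 − 12 = 1 are ≤ 39.
Exactly 1 works: 1 value at 6 and 12 at 40 total 486; raise one of the low values by 4 (still ≤ 39) to hit 490.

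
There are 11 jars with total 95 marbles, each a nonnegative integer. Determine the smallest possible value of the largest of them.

9

If every one of the 11 were at most 8, the total would be at most 11 × 8 = 88 < 95.
Achievable: 7 of them at 9 and 4 at 8 total 95.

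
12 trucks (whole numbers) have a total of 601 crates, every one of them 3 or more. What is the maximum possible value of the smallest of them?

The 12 values sum to 601, so their minimum is at most ⌊601/12⌋ = 50.
Taking 11 copies of 50 and 1 copy of 51 gives exactly 601, so 50 is attained.

50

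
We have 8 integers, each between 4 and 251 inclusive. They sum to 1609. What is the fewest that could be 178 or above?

Suppose at most 8 − j of them reach 178; then j values are ≤ 177 and the rest ≤ 251.
The total is then ≤ 177·j + 251·(8 − j) = 2008 − 74j. For this to be ≥ 1609 we need j ≤ 5, so at least 8 − 5 = 3 must reach 178.
Exactly 3 works: 3 values at 251 and 5 at 177 total 1638; lower one of the high values by 29 (still ≥ 178) to hit 1609.

3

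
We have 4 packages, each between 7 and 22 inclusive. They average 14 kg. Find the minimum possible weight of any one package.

To make one package as small as possible, make the other 3 as large as possible.
The total is 4 × 14 = 56.
The other 3 can take up 3 × 22 = 66 ≥ 56 − 7, so one package can sit at its floor of 7.
Achievable: one at 7 and the other 3 totalling 49, which fits since 3 × 7 ≤ 49 ≤ 3 × 22.

7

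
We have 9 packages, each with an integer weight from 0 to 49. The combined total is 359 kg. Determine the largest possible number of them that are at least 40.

If k of the values are ≥ 40, the total is ≥ 40k + 0(9 − k).
Setting 40k + 0(9 − k) ≤ 359 gives 40k ≤ 359, so k ≤ 8.
k = 8 is achieved by 8 values at 40 and 1 at 0, total 320; add 39 to one value (staying below 40) to reach 359.

8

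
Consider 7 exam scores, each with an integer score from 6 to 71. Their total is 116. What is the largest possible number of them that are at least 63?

With k values at 63 or above and the rest at least 6, the sum is at least 42 + 57k.
Since the sum is 116, we need 57k ≤ 74, i.e. k ≤ 1.
k = 1 is achieved by 1 value at 63 and 6 at 6, total 99; add 17 to one value (staying below 63) to reach 116.

1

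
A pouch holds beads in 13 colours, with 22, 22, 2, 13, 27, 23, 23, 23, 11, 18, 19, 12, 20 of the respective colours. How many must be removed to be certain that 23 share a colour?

In the worst case you take as many as possible of each colour without reaching 23: 22 + 22 + 2 + 13 + 22 + 22 + 22 + 22 + 11 + 18 + 19 + 12 + 20 = 227.
The next one must give 23 of some colour, so 227 + 1 = 228.

228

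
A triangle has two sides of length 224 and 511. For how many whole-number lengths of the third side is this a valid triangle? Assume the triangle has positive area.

447

The triangle inequality gives |224 − 511| < c < 224 + 511, i.e. 287 < c < 735.
So c can be any integer from 288 to 734: 447 values.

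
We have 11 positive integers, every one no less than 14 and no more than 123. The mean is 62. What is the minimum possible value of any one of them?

To make one integer as small as possible, make the other 10 as large as possible.
The total is 11 × 62 = 682.
The other 10 can take up 10 × 123 = 1230 ≥ 682 − 14, so one integer can sit at its floor of 14.
Achievable: one at 14 and the other 10 totalling 668, which fits since 10 × 14 ≤ 668 ≤ 10 × 123.

14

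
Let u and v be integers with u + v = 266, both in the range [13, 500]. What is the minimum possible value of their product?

For a fixed sum, uv is smallest when u and v are as far apart as possible.
At the endpoint u = 13, v = 266 − 13 = 253, so uv = 13 × 253 = 3289.

3289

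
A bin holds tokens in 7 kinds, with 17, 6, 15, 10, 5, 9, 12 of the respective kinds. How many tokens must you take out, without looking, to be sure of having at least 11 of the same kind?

In the worst case you take as many as possible of each kind without reaching 11: 10 + 6 + 10 + 10 + 5 + 9 + 10 = 60.
The next one must give 11 of some kind, so 60 + 1 = 61.

61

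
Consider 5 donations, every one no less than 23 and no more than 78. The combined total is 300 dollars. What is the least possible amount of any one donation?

To make one donation as small as possible, make the other 4 as large as possible.
The other 4 can take up 4 × 78 = 312 ≥ 300 − 23, so one donation can sit at its floor of 23.
Achievable: one at 23 and the other 4 totalling 277, which fits since 4 × 23 ≤ 277 ≤ 4 × 78.

23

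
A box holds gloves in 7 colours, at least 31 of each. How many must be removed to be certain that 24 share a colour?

In the worst case you draw 23 of each of the 7 colours: 7 × 23 = 161.
One more forces 24 of some colour, so 161 + 1 = 162.

162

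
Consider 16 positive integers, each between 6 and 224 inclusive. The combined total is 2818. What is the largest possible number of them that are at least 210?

With k values at 210 or above and the rest at least 6, the sum is at least 96 + 204k.
Since the sum is 2818, we need 204k ≤ 2722, i.e. k ≤ 13.
k = 13 is achieved by 13 values at 210 and 3 at 6, total 2748; add 70 to one value (staying below 210) to reach 2818.

13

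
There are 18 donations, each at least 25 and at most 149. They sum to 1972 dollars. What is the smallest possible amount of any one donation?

25

To make one donation as small as possible, make the other 17 as large as possible.
The other 17 can take up 17 × 149 = 2533 ≥ 1972 − 25, so one donation can sit at its floor of 25.
Achievable: one at 25 and the other 17 totalling 1947, which fits since 17 × 25 ≤ 1947 ≤ 17 × 149.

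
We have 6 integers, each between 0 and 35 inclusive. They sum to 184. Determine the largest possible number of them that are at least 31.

5

With k values at 31 or above and the rest at least 0, the sum is at least 0 + 31k.
Since the sum is 184, we need 31k ≤ 184, i.e. k ≤ 5.
k = 5 is achieved by 5 values at 31 and 1 at 0, total 155; add 29 to one value (staying below 31) to reach 184.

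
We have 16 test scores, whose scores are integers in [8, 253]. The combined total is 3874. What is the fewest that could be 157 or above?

15

Suppose at most 16 − j of them reach 157; then j values are ≤ 156 and the rest ≤ 253.
The total is then ≤ 156·j + 253·(16 − j) = 4048 − 97j. For this to be ≥ 3874 we need j ≤ 1, so at least 16 − 1 = 15 must reach 157.
Exactly 15 works: 15 values at 253 and 1 at 156 total 3951; lower one of the high values by 77 (still ≥ 157) to hit 3874.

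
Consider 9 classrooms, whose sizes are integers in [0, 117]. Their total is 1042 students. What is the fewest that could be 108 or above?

8

Suppose at most 9 − j of them reach 108; then j values are ≤ 107 and the rest ≤ 117.
The total is then ≤ 107·j + 117·(9 − j) = 1053 − 10j. For this to be ≥ 1042 we need j ≤ 1, so at least 9 − 1 = 8 must reach 108.
Exactly 8 works: 8 values at 117 and 1 at 107 total 1043; lower one of the high values by 1 (still ≥ 108) to hit 1042.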